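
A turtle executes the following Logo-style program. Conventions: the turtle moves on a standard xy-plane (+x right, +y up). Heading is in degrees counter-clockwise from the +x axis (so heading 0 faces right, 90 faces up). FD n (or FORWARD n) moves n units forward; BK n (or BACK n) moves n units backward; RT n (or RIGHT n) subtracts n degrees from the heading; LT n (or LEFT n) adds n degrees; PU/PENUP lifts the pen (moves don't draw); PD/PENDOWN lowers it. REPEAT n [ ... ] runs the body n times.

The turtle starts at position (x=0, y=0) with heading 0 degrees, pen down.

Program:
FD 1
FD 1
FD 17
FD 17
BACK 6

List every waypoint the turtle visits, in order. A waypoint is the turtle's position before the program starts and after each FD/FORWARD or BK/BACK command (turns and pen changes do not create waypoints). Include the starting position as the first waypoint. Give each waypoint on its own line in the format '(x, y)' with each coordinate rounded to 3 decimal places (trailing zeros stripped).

Answer: (0, 0)
(1, 0)
(2, 0)
(19, 0)
(36, 0)
(30, 0)

Derivation:
Executing turtle program step by step:
Start: pos=(0,0), heading=0, pen down
FD 1: (0,0) -> (1,0) [heading=0, draw]
FD 1: (1,0) -> (2,0) [heading=0, draw]
FD 17: (2,0) -> (19,0) [heading=0, draw]
FD 17: (19,0) -> (36,0) [heading=0, draw]
BK 6: (36,0) -> (30,0) [heading=0, draw]
Final: pos=(30,0), heading=0, 5 segment(s) drawn
Waypoints (6 total):
(0, 0)
(1, 0)
(2, 0)
(19, 0)
(36, 0)
(30, 0)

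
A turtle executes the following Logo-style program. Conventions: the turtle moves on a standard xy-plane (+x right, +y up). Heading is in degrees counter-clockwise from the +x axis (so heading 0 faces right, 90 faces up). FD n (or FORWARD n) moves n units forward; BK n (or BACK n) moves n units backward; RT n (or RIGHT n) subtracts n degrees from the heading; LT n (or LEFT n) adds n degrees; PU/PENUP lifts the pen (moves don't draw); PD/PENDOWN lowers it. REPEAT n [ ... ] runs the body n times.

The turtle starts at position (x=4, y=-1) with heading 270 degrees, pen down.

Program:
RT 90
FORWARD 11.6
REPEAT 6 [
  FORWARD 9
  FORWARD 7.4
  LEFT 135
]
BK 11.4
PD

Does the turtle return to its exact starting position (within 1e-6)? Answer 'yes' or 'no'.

Executing turtle program step by step:
Start: pos=(4,-1), heading=270, pen down
RT 90: heading 270 -> 180
FD 11.6: (4,-1) -> (-7.6,-1) [heading=180, draw]
REPEAT 6 [
  -- iteration 1/6 --
  FD 9: (-7.6,-1) -> (-16.6,-1) [heading=180, draw]
  FD 7.4: (-16.6,-1) -> (-24,-1) [heading=180, draw]
  LT 135: heading 180 -> 315
  -- iteration 2/6 --
  FD 9: (-24,-1) -> (-17.636,-7.364) [heading=315, draw]
  FD 7.4: (-17.636,-7.364) -> (-12.403,-12.597) [heading=315, draw]
  LT 135: heading 315 -> 90
  -- iteration 3/6 --
  FD 9: (-12.403,-12.597) -> (-12.403,-3.597) [heading=90, draw]
  FD 7.4: (-12.403,-3.597) -> (-12.403,3.803) [heading=90, draw]
  LT 135: heading 90 -> 225
  -- iteration 4/6 --
  FD 9: (-12.403,3.803) -> (-18.767,-2.561) [heading=225, draw]
  FD 7.4: (-18.767,-2.561) -> (-24,-7.793) [heading=225, draw]
  LT 135: heading 225 -> 0
  -- iteration 5/6 --
  FD 9: (-24,-7.793) -> (-15,-7.793) [heading=0, draw]
  FD 7.4: (-15,-7.793) -> (-7.6,-7.793) [heading=0, draw]
  LT 135: heading 0 -> 135
  -- iteration 6/6 --
  FD 9: (-7.6,-7.793) -> (-13.964,-1.429) [heading=135, draw]
  FD 7.4: (-13.964,-1.429) -> (-19.197,3.803) [heading=135, draw]
  LT 135: heading 135 -> 270
]
BK 11.4: (-19.197,3.803) -> (-19.197,15.203) [heading=270, draw]
PD: pen down
Final: pos=(-19.197,15.203), heading=270, 14 segment(s) drawn

Start position: (4, -1)
Final position: (-19.197, 15.203)
Distance = 28.295; >= 1e-6 -> NOT closed

Answer: no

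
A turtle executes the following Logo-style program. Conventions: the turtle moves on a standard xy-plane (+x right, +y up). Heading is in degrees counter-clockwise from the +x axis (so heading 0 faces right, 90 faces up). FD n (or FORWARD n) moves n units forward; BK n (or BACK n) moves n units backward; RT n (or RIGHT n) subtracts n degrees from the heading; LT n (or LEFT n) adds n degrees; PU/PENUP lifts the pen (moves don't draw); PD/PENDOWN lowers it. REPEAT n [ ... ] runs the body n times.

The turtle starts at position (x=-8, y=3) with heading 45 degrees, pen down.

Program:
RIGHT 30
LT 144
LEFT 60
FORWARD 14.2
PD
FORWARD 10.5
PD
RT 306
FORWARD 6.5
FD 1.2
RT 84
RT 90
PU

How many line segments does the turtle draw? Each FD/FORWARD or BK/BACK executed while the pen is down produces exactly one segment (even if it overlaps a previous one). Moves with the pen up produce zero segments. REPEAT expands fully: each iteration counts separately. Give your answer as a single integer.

Executing turtle program step by step:
Start: pos=(-8,3), heading=45, pen down
RT 30: heading 45 -> 15
LT 144: heading 15 -> 159
LT 60: heading 159 -> 219
FD 14.2: (-8,3) -> (-19.035,-5.936) [heading=219, draw]
PD: pen down
FD 10.5: (-19.035,-5.936) -> (-27.196,-12.544) [heading=219, draw]
PD: pen down
RT 306: heading 219 -> 273
FD 6.5: (-27.196,-12.544) -> (-26.855,-19.035) [heading=273, draw]
FD 1.2: (-26.855,-19.035) -> (-26.793,-20.234) [heading=273, draw]
RT 84: heading 273 -> 189
RT 90: heading 189 -> 99
PU: pen up
Final: pos=(-26.793,-20.234), heading=99, 4 segment(s) drawn
Segments drawn: 4

Answer: 4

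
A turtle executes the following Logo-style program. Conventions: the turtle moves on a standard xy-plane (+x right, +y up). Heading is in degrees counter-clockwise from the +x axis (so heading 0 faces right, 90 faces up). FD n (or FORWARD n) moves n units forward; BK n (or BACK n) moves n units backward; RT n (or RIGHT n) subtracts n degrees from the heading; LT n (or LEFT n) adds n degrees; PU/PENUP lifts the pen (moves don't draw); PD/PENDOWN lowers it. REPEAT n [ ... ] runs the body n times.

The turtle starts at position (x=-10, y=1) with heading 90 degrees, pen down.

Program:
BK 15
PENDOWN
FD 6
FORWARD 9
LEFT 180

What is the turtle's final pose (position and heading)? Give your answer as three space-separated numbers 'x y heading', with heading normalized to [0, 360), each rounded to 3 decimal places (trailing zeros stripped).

Executing turtle program step by step:
Start: pos=(-10,1), heading=90, pen down
BK 15: (-10,1) -> (-10,-14) [heading=90, draw]
PD: pen down
FD 6: (-10,-14) -> (-10,-8) [heading=90, draw]
FD 9: (-10,-8) -> (-10,1) [heading=90, draw]
LT 180: heading 90 -> 270
Final: pos=(-10,1), heading=270, 3 segment(s) drawn

Answer: -10 1 270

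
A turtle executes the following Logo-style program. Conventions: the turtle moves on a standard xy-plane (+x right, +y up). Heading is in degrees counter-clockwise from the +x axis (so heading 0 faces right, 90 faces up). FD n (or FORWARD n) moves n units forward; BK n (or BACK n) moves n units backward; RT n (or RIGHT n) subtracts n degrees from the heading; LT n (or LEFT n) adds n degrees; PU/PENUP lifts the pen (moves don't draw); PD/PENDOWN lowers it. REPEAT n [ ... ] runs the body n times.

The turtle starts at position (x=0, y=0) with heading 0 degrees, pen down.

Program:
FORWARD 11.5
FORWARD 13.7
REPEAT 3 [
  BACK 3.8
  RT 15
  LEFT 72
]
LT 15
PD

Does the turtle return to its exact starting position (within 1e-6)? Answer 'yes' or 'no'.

Answer: no

Derivation:
Executing turtle program step by step:
Start: pos=(0,0), heading=0, pen down
FD 11.5: (0,0) -> (11.5,0) [heading=0, draw]
FD 13.7: (11.5,0) -> (25.2,0) [heading=0, draw]
REPEAT 3 [
  -- iteration 1/3 --
  BK 3.8: (25.2,0) -> (21.4,0) [heading=0, draw]
  RT 15: heading 0 -> 345
  LT 72: heading 345 -> 57
  -- iteration 2/3 --
  BK 3.8: (21.4,0) -> (19.33,-3.187) [heading=57, draw]
  RT 15: heading 57 -> 42
  LT 72: heading 42 -> 114
  -- iteration 3/3 --
  BK 3.8: (19.33,-3.187) -> (20.876,-6.658) [heading=114, draw]
  RT 15: heading 114 -> 99
  LT 72: heading 99 -> 171
]
LT 15: heading 171 -> 186
PD: pen down
Final: pos=(20.876,-6.658), heading=186, 5 segment(s) drawn

Start position: (0, 0)
Final position: (20.876, -6.658)
Distance = 21.912; >= 1e-6 -> NOT closed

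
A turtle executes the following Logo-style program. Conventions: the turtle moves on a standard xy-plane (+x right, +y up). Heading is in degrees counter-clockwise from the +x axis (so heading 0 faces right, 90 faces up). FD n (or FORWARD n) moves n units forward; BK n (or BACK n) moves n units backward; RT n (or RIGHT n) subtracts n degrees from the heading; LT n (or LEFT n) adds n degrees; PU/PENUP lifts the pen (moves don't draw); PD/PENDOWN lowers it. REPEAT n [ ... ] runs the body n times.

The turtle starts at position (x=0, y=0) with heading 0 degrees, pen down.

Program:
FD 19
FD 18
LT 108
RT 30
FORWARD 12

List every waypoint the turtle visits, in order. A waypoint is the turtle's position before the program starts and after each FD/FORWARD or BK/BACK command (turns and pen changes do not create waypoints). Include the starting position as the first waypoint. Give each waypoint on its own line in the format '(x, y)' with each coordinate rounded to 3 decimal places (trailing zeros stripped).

Answer: (0, 0)
(19, 0)
(37, 0)
(39.495, 11.738)

Derivation:
Executing turtle program step by step:
Start: pos=(0,0), heading=0, pen down
FD 19: (0,0) -> (19,0) [heading=0, draw]
FD 18: (19,0) -> (37,0) [heading=0, draw]
LT 108: heading 0 -> 108
RT 30: heading 108 -> 78
FD 12: (37,0) -> (39.495,11.738) [heading=78, draw]
Final: pos=(39.495,11.738), heading=78, 3 segment(s) drawn
Waypoints (4 total):
(0, 0)
(19, 0)
(37, 0)
(39.495, 11.738)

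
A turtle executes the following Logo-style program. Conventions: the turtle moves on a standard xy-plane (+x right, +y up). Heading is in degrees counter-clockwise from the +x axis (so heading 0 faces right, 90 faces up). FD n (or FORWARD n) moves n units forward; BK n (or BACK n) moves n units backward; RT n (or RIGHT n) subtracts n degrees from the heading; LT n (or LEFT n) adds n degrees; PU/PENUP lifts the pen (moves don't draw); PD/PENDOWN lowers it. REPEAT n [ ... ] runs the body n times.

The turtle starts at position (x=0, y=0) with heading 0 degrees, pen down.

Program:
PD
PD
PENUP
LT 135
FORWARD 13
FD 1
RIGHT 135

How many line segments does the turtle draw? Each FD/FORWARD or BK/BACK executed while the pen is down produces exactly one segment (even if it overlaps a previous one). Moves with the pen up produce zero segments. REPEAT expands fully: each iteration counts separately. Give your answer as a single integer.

Answer: 0

Derivation:
Executing turtle program step by step:
Start: pos=(0,0), heading=0, pen down
PD: pen down
PD: pen down
PU: pen up
LT 135: heading 0 -> 135
FD 13: (0,0) -> (-9.192,9.192) [heading=135, move]
FD 1: (-9.192,9.192) -> (-9.899,9.899) [heading=135, move]
RT 135: heading 135 -> 0
Final: pos=(-9.899,9.899), heading=0, 0 segment(s) drawn
Segments drawn: 0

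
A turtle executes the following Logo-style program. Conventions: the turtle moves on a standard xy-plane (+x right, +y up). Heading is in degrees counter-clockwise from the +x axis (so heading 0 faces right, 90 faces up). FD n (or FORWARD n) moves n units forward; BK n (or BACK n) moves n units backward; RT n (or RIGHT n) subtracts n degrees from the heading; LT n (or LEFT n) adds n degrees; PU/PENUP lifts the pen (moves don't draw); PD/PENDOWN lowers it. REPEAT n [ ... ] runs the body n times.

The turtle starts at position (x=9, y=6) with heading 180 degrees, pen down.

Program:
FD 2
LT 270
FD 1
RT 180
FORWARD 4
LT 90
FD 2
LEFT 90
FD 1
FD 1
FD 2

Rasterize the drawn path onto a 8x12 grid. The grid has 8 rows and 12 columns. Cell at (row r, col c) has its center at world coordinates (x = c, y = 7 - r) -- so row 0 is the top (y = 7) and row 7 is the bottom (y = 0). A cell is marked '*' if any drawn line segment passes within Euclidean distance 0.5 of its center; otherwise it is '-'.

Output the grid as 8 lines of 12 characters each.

Answer: -------*-*--
-------***--
-------*-*--
-------*-*--
-------***--
------------
------------
------------

Derivation:
Segment 0: (9,6) -> (7,6)
Segment 1: (7,6) -> (7,7)
Segment 2: (7,7) -> (7,3)
Segment 3: (7,3) -> (9,3)
Segment 4: (9,3) -> (9,4)
Segment 5: (9,4) -> (9,5)
Segment 6: (9,5) -> (9,7)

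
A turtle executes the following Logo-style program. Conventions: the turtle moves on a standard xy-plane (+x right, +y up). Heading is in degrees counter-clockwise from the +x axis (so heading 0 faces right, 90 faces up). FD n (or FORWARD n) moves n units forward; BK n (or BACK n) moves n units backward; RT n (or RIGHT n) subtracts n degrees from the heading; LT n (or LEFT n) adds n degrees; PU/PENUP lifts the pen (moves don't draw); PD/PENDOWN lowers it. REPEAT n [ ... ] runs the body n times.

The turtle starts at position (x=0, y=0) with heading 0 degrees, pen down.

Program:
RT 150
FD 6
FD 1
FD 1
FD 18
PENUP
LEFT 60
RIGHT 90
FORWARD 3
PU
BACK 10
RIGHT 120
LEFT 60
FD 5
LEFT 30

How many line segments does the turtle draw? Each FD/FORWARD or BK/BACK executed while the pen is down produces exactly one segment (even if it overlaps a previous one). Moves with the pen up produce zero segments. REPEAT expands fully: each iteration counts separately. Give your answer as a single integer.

Answer: 4

Derivation:
Executing turtle program step by step:
Start: pos=(0,0), heading=0, pen down
RT 150: heading 0 -> 210
FD 6: (0,0) -> (-5.196,-3) [heading=210, draw]
FD 1: (-5.196,-3) -> (-6.062,-3.5) [heading=210, draw]
FD 1: (-6.062,-3.5) -> (-6.928,-4) [heading=210, draw]
FD 18: (-6.928,-4) -> (-22.517,-13) [heading=210, draw]
PU: pen up
LT 60: heading 210 -> 270
RT 90: heading 270 -> 180
FD 3: (-22.517,-13) -> (-25.517,-13) [heading=180, move]
PU: pen up
BK 10: (-25.517,-13) -> (-15.517,-13) [heading=180, move]
RT 120: heading 180 -> 60
LT 60: heading 60 -> 120
FD 5: (-15.517,-13) -> (-18.017,-8.67) [heading=120, move]
LT 30: heading 120 -> 150
Final: pos=(-18.017,-8.67), heading=150, 4 segment(s) drawn
Segments drawn: 4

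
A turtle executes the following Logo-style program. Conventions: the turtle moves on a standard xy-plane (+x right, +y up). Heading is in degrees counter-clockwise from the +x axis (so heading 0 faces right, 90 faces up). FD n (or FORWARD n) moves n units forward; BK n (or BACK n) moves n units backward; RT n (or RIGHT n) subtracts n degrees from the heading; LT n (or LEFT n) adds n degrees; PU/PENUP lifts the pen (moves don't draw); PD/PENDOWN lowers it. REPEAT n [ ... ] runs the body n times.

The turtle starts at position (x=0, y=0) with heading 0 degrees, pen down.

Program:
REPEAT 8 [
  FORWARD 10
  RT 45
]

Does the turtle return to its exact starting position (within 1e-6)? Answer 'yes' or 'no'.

Executing turtle program step by step:
Start: pos=(0,0), heading=0, pen down
REPEAT 8 [
  -- iteration 1/8 --
  FD 10: (0,0) -> (10,0) [heading=0, draw]
  RT 45: heading 0 -> 315
  -- iteration 2/8 --
  FD 10: (10,0) -> (17.071,-7.071) [heading=315, draw]
  RT 45: heading 315 -> 270
  -- iteration 3/8 --
  FD 10: (17.071,-7.071) -> (17.071,-17.071) [heading=270, draw]
  RT 45: heading 270 -> 225
  -- iteration 4/8 --
  FD 10: (17.071,-17.071) -> (10,-24.142) [heading=225, draw]
  RT 45: heading 225 -> 180
  -- iteration 5/8 --
  FD 10: (10,-24.142) -> (0,-24.142) [heading=180, draw]
  RT 45: heading 180 -> 135
  -- iteration 6/8 --
  FD 10: (0,-24.142) -> (-7.071,-17.071) [heading=135, draw]
  RT 45: heading 135 -> 90
  -- iteration 7/8 --
  FD 10: (-7.071,-17.071) -> (-7.071,-7.071) [heading=90, draw]
  RT 45: heading 90 -> 45
  -- iteration 8/8 --
  FD 10: (-7.071,-7.071) -> (0,0) [heading=45, draw]
  RT 45: heading 45 -> 0
]
Final: pos=(0,0), heading=0, 8 segment(s) drawn

Start position: (0, 0)
Final position: (0, 0)
Distance = 0; < 1e-6 -> CLOSED

Answer: yes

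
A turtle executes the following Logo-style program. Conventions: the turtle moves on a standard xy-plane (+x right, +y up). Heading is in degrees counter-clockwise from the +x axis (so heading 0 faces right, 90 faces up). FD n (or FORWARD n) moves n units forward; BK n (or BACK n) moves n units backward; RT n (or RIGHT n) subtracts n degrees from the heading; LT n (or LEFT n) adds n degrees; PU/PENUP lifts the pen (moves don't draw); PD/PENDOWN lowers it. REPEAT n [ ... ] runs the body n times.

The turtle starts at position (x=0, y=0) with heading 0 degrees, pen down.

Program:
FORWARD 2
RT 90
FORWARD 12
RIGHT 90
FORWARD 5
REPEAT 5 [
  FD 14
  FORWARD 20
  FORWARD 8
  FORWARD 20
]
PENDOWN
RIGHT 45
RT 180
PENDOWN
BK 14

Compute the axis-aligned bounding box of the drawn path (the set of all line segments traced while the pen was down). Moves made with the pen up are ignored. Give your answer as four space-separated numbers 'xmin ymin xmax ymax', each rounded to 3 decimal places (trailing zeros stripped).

Answer: -322.899 -12 2 0

Derivation:
Executing turtle program step by step:
Start: pos=(0,0), heading=0, pen down
FD 2: (0,0) -> (2,0) [heading=0, draw]
RT 90: heading 0 -> 270
FD 12: (2,0) -> (2,-12) [heading=270, draw]
RT 90: heading 270 -> 180
FD 5: (2,-12) -> (-3,-12) [heading=180, draw]
REPEAT 5 [
  -- iteration 1/5 --
  FD 14: (-3,-12) -> (-17,-12) [heading=180, draw]
  FD 20: (-17,-12) -> (-37,-12) [heading=180, draw]
  FD 8: (-37,-12) -> (-45,-12) [heading=180, draw]
  FD 20: (-45,-12) -> (-65,-12) [heading=180, draw]
  -- iteration 2/5 --
  FD 14: (-65,-12) -> (-79,-12) [heading=180, draw]
  FD 20: (-79,-12) -> (-99,-12) [heading=180, draw]
  FD 8: (-99,-12) -> (-107,-12) [heading=180, draw]
  FD 20: (-107,-12) -> (-127,-12) [heading=180, draw]
  -- iteration 3/5 --
  FD 14: (-127,-12) -> (-141,-12) [heading=180, draw]
  FD 20: (-141,-12) -> (-161,-12) [heading=180, draw]
  FD 8: (-161,-12) -> (-169,-12) [heading=180, draw]
  FD 20: (-169,-12) -> (-189,-12) [heading=180, draw]
  -- iteration 4/5 --
  FD 14: (-189,-12) -> (-203,-12) [heading=180, draw]
  FD 20: (-203,-12) -> (-223,-12) [heading=180, draw]
  FD 8: (-223,-12) -> (-231,-12) [heading=180, draw]
  FD 20: (-231,-12) -> (-251,-12) [heading=180, draw]
  -- iteration 5/5 --
  FD 14: (-251,-12) -> (-265,-12) [heading=180, draw]
  FD 20: (-265,-12) -> (-285,-12) [heading=180, draw]
  FD 8: (-285,-12) -> (-293,-12) [heading=180, draw]
  FD 20: (-293,-12) -> (-313,-12) [heading=180, draw]
]
PD: pen down
RT 45: heading 180 -> 135
RT 180: heading 135 -> 315
PD: pen down
BK 14: (-313,-12) -> (-322.899,-2.101) [heading=315, draw]
Final: pos=(-322.899,-2.101), heading=315, 24 segment(s) drawn

Segment endpoints: x in {-322.899, -313, -293, -285, -265, -251, -231, -223, -203, -189, -169, -161, -141, -127, -107, -99, -79, -65, -45, -37, -17, -3, 0, 2, 2}, y in {-12, -12, -12, -12, -12, -12, -12, -12, -12, -12, -12, -12, -12, -12, -12, -12, -12, -12, -12, -12, -12, -2.101, 0}
xmin=-322.899, ymin=-12, xmax=2, ymax=0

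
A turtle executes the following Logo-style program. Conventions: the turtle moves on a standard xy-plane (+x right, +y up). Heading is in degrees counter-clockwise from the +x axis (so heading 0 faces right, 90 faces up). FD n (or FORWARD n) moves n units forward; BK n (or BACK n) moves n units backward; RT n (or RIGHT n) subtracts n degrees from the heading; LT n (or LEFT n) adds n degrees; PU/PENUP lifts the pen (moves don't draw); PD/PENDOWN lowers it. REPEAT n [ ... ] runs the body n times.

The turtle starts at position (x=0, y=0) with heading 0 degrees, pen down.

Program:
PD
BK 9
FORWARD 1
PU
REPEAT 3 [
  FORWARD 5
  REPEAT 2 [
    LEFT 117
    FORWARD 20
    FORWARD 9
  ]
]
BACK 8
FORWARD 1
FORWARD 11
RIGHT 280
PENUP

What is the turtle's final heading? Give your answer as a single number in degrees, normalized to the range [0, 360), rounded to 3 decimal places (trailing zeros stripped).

Executing turtle program step by step:
Start: pos=(0,0), heading=0, pen down
PD: pen down
BK 9: (0,0) -> (-9,0) [heading=0, draw]
FD 1: (-9,0) -> (-8,0) [heading=0, draw]
PU: pen up
REPEAT 3 [
  -- iteration 1/3 --
  FD 5: (-8,0) -> (-3,0) [heading=0, move]
  REPEAT 2 [
    -- iteration 1/2 --
    LT 117: heading 0 -> 117
    FD 20: (-3,0) -> (-12.08,17.82) [heading=117, move]
    FD 9: (-12.08,17.82) -> (-16.166,25.839) [heading=117, move]
    -- iteration 2/2 --
    LT 117: heading 117 -> 234
    FD 20: (-16.166,25.839) -> (-27.921,9.659) [heading=234, move]
    FD 9: (-27.921,9.659) -> (-33.211,2.378) [heading=234, move]
  ]
  -- iteration 2/3 --
  FD 5: (-33.211,2.378) -> (-36.15,-1.667) [heading=234, move]
  REPEAT 2 [
    -- iteration 1/2 --
    LT 117: heading 234 -> 351
    FD 20: (-36.15,-1.667) -> (-16.397,-4.796) [heading=351, move]
    FD 9: (-16.397,-4.796) -> (-7.507,-6.204) [heading=351, move]
    -- iteration 2/2 --
    LT 117: heading 351 -> 108
    FD 20: (-7.507,-6.204) -> (-13.688,12.817) [heading=108, move]
    FD 9: (-13.688,12.817) -> (-16.469,21.377) [heading=108, move]
  ]
  -- iteration 3/3 --
  FD 5: (-16.469,21.377) -> (-18.014,26.132) [heading=108, move]
  REPEAT 2 [
    -- iteration 1/2 --
    LT 117: heading 108 -> 225
    FD 20: (-18.014,26.132) -> (-32.156,11.99) [heading=225, move]
    FD 9: (-32.156,11.99) -> (-38.52,5.626) [heading=225, move]
    -- iteration 2/2 --
    LT 117: heading 225 -> 342
    FD 20: (-38.52,5.626) -> (-19.499,-0.555) [heading=342, move]
    FD 9: (-19.499,-0.555) -> (-10.939,-3.336) [heading=342, move]
  ]
]
BK 8: (-10.939,-3.336) -> (-18.548,-0.864) [heading=342, move]
FD 1: (-18.548,-0.864) -> (-17.597,-1.173) [heading=342, move]
FD 11: (-17.597,-1.173) -> (-7.135,-4.572) [heading=342, move]
RT 280: heading 342 -> 62
PU: pen up
Final: pos=(-7.135,-4.572), heading=62, 2 segment(s) drawn

Answer: 62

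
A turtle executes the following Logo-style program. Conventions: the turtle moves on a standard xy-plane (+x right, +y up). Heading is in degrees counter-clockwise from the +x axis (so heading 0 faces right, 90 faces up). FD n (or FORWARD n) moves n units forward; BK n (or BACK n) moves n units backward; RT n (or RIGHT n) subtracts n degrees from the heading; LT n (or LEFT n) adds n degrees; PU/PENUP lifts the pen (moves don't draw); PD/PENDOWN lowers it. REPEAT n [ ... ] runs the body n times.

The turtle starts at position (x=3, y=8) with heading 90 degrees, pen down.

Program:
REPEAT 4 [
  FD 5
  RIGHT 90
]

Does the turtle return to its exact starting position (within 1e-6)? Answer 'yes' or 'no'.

Answer: yes

Derivation:
Executing turtle program step by step:
Start: pos=(3,8), heading=90, pen down
REPEAT 4 [
  -- iteration 1/4 --
  FD 5: (3,8) -> (3,13) [heading=90, draw]
  RT 90: heading 90 -> 0
  -- iteration 2/4 --
  FD 5: (3,13) -> (8,13) [heading=0, draw]
  RT 90: heading 0 -> 270
  -- iteration 3/4 --
  FD 5: (8,13) -> (8,8) [heading=270, draw]
  RT 90: heading 270 -> 180
  -- iteration 4/4 --
  FD 5: (8,8) -> (3,8) [heading=180, draw]
  RT 90: heading 180 -> 90
]
Final: pos=(3,8), heading=90, 4 segment(s) drawn

Start position: (3, 8)
Final position: (3, 8)
Distance = 0; < 1e-6 -> CLOSED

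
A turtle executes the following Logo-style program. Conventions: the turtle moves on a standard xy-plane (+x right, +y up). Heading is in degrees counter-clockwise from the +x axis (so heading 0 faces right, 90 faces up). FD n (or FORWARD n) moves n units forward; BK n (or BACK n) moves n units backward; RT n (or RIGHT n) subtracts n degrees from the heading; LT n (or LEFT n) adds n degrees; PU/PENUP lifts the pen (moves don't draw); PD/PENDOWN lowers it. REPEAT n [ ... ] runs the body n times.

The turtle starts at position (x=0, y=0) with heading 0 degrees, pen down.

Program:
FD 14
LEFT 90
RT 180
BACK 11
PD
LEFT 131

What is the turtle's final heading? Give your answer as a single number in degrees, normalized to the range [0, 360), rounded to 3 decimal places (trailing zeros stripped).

Answer: 41

Derivation:
Executing turtle program step by step:
Start: pos=(0,0), heading=0, pen down
FD 14: (0,0) -> (14,0) [heading=0, draw]
LT 90: heading 0 -> 90
RT 180: heading 90 -> 270
BK 11: (14,0) -> (14,11) [heading=270, draw]
PD: pen down
LT 131: heading 270 -> 41
Final: pos=(14,11), heading=41, 2 segment(s) drawn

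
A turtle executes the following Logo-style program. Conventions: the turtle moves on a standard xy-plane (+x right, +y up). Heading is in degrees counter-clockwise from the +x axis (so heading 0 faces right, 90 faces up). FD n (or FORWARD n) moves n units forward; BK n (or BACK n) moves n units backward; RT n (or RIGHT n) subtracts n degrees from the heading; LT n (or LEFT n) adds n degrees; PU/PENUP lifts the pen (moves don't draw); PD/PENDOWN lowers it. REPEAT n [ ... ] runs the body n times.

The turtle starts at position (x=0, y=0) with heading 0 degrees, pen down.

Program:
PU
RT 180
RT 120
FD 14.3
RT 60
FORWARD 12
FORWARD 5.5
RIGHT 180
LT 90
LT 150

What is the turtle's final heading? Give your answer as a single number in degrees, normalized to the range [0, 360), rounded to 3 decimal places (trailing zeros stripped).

Executing turtle program step by step:
Start: pos=(0,0), heading=0, pen down
PU: pen up
RT 180: heading 0 -> 180
RT 120: heading 180 -> 60
FD 14.3: (0,0) -> (7.15,12.384) [heading=60, move]
RT 60: heading 60 -> 0
FD 12: (7.15,12.384) -> (19.15,12.384) [heading=0, move]
FD 5.5: (19.15,12.384) -> (24.65,12.384) [heading=0, move]
RT 180: heading 0 -> 180
LT 90: heading 180 -> 270
LT 150: heading 270 -> 60
Final: pos=(24.65,12.384), heading=60, 0 segment(s) drawn

Answer: 60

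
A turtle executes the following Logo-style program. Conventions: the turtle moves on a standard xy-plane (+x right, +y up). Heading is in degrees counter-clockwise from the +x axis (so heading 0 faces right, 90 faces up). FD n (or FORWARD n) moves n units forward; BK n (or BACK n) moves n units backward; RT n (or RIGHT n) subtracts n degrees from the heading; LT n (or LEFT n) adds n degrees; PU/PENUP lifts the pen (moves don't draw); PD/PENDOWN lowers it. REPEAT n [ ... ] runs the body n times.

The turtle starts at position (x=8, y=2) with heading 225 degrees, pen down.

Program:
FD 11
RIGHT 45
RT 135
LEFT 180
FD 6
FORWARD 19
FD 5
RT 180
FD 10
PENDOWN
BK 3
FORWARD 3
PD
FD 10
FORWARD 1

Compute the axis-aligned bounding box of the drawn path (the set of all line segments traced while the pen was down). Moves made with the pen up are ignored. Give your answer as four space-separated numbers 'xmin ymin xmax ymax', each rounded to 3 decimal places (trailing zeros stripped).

Answer: -20.991 -26.991 8 2

Derivation:
Executing turtle program step by step:
Start: pos=(8,2), heading=225, pen down
FD 11: (8,2) -> (0.222,-5.778) [heading=225, draw]
RT 45: heading 225 -> 180
RT 135: heading 180 -> 45
LT 180: heading 45 -> 225
FD 6: (0.222,-5.778) -> (-4.021,-10.021) [heading=225, draw]
FD 19: (-4.021,-10.021) -> (-17.456,-23.456) [heading=225, draw]
FD 5: (-17.456,-23.456) -> (-20.991,-26.991) [heading=225, draw]
RT 180: heading 225 -> 45
FD 10: (-20.991,-26.991) -> (-13.92,-19.92) [heading=45, draw]
PD: pen down
BK 3: (-13.92,-19.92) -> (-16.042,-22.042) [heading=45, draw]
FD 3: (-16.042,-22.042) -> (-13.92,-19.92) [heading=45, draw]
PD: pen down
FD 10: (-13.92,-19.92) -> (-6.849,-12.849) [heading=45, draw]
FD 1: (-6.849,-12.849) -> (-6.142,-12.142) [heading=45, draw]
Final: pos=(-6.142,-12.142), heading=45, 9 segment(s) drawn

Segment endpoints: x in {-20.991, -17.456, -16.042, -13.92, -6.849, -6.142, -4.021, 0.222, 8}, y in {-26.991, -23.456, -22.042, -19.92, -12.849, -12.142, -10.021, -5.778, 2}
xmin=-20.991, ymin=-26.991, xmax=8, ymax=2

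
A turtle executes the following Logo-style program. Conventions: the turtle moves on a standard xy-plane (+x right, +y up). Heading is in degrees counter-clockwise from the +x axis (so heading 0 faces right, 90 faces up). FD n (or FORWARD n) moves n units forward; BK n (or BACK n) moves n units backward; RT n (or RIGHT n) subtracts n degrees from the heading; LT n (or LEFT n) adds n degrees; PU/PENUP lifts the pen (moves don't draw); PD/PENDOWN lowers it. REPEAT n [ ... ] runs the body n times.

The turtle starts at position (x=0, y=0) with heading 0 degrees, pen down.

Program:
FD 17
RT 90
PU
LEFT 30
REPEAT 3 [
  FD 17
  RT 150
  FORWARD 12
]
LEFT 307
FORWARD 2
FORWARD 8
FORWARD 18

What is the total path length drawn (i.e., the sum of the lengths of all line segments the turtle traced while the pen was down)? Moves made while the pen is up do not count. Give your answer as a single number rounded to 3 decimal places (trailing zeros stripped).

Answer: 17

Derivation:
Executing turtle program step by step:
Start: pos=(0,0), heading=0, pen down
FD 17: (0,0) -> (17,0) [heading=0, draw]
RT 90: heading 0 -> 270
PU: pen up
LT 30: heading 270 -> 300
REPEAT 3 [
  -- iteration 1/3 --
  FD 17: (17,0) -> (25.5,-14.722) [heading=300, move]
  RT 150: heading 300 -> 150
  FD 12: (25.5,-14.722) -> (15.108,-8.722) [heading=150, move]
  -- iteration 2/3 --
  FD 17: (15.108,-8.722) -> (0.385,-0.222) [heading=150, move]
  RT 150: heading 150 -> 0
  FD 12: (0.385,-0.222) -> (12.385,-0.222) [heading=0, move]
  -- iteration 3/3 --
  FD 17: (12.385,-0.222) -> (29.385,-0.222) [heading=0, move]
  RT 150: heading 0 -> 210
  FD 12: (29.385,-0.222) -> (18.993,-6.222) [heading=210, move]
]
LT 307: heading 210 -> 157
FD 2: (18.993,-6.222) -> (17.152,-5.441) [heading=157, move]
FD 8: (17.152,-5.441) -> (9.788,-2.315) [heading=157, move]
FD 18: (9.788,-2.315) -> (-6.781,4.718) [heading=157, move]
Final: pos=(-6.781,4.718), heading=157, 1 segment(s) drawn

Segment lengths:
  seg 1: (0,0) -> (17,0), length = 17
Total = 17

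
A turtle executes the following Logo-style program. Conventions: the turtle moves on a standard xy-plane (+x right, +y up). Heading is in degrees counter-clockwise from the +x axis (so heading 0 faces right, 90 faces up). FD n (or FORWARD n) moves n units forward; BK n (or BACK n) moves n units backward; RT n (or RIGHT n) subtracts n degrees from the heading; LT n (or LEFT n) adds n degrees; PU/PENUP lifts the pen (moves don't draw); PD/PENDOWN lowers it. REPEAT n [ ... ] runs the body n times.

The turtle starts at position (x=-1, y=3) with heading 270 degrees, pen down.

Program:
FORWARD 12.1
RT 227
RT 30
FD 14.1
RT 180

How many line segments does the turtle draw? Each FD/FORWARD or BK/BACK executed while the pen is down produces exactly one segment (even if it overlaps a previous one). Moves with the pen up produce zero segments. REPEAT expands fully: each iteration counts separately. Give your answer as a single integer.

Executing turtle program step by step:
Start: pos=(-1,3), heading=270, pen down
FD 12.1: (-1,3) -> (-1,-9.1) [heading=270, draw]
RT 227: heading 270 -> 43
RT 30: heading 43 -> 13
FD 14.1: (-1,-9.1) -> (12.739,-5.928) [heading=13, draw]
RT 180: heading 13 -> 193
Final: pos=(12.739,-5.928), heading=193, 2 segment(s) drawn
Segments drawn: 2

Answer: 2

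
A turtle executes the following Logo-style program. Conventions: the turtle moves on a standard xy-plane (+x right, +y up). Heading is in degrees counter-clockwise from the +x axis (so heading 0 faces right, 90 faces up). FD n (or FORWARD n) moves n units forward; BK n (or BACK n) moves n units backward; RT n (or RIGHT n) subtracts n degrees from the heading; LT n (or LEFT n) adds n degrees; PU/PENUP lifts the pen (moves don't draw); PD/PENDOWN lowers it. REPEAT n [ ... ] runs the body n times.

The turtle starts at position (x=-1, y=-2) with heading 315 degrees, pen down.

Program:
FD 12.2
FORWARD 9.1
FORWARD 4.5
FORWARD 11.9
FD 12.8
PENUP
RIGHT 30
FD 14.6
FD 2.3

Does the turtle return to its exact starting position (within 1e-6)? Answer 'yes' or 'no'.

Executing turtle program step by step:
Start: pos=(-1,-2), heading=315, pen down
FD 12.2: (-1,-2) -> (7.627,-10.627) [heading=315, draw]
FD 9.1: (7.627,-10.627) -> (14.061,-17.061) [heading=315, draw]
FD 4.5: (14.061,-17.061) -> (17.243,-20.243) [heading=315, draw]
FD 11.9: (17.243,-20.243) -> (25.658,-28.658) [heading=315, draw]
FD 12.8: (25.658,-28.658) -> (34.709,-37.709) [heading=315, draw]
PU: pen up
RT 30: heading 315 -> 285
FD 14.6: (34.709,-37.709) -> (38.488,-51.811) [heading=285, move]
FD 2.3: (38.488,-51.811) -> (39.083,-54.033) [heading=285, move]
Final: pos=(39.083,-54.033), heading=285, 5 segment(s) drawn

Start position: (-1, -2)
Final position: (39.083, -54.033)
Distance = 65.682; >= 1e-6 -> NOT closed

Answer: no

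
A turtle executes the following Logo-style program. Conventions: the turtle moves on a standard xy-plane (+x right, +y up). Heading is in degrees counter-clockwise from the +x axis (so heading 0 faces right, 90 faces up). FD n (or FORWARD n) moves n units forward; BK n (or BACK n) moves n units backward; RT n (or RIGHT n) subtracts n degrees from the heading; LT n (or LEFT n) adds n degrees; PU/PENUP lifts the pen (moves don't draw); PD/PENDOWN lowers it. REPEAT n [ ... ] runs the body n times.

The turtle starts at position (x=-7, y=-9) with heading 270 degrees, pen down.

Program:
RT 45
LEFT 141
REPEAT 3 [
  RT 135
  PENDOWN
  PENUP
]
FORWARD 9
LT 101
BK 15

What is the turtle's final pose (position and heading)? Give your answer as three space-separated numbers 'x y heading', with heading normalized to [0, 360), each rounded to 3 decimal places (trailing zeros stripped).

Executing turtle program step by step:
Start: pos=(-7,-9), heading=270, pen down
RT 45: heading 270 -> 225
LT 141: heading 225 -> 6
REPEAT 3 [
  -- iteration 1/3 --
  RT 135: heading 6 -> 231
  PD: pen down
  PU: pen up
  -- iteration 2/3 --
  RT 135: heading 231 -> 96
  PD: pen down
  PU: pen up
  -- iteration 3/3 --
  RT 135: heading 96 -> 321
  PD: pen down
  PU: pen up
]
FD 9: (-7,-9) -> (-0.006,-14.664) [heading=321, move]
LT 101: heading 321 -> 62
BK 15: (-0.006,-14.664) -> (-7.048,-27.908) [heading=62, move]
Final: pos=(-7.048,-27.908), heading=62, 0 segment(s) drawn

Answer: -7.048 -27.908 62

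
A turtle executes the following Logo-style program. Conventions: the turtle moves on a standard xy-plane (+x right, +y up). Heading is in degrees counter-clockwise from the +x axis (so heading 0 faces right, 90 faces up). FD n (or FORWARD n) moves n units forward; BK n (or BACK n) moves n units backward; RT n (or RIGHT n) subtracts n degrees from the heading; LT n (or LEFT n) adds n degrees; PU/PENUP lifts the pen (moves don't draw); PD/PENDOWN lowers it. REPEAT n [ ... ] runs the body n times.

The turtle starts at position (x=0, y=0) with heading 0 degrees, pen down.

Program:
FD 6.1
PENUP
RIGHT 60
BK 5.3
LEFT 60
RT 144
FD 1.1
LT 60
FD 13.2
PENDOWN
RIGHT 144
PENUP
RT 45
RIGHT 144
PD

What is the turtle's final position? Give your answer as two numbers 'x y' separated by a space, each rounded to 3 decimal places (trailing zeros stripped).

Executing turtle program step by step:
Start: pos=(0,0), heading=0, pen down
FD 6.1: (0,0) -> (6.1,0) [heading=0, draw]
PU: pen up
RT 60: heading 0 -> 300
BK 5.3: (6.1,0) -> (3.45,4.59) [heading=300, move]
LT 60: heading 300 -> 0
RT 144: heading 0 -> 216
FD 1.1: (3.45,4.59) -> (2.56,3.943) [heading=216, move]
LT 60: heading 216 -> 276
FD 13.2: (2.56,3.943) -> (3.94,-9.184) [heading=276, move]
PD: pen down
RT 144: heading 276 -> 132
PU: pen up
RT 45: heading 132 -> 87
RT 144: heading 87 -> 303
PD: pen down
Final: pos=(3.94,-9.184), heading=303, 1 segment(s) drawn

Answer: 3.94 -9.184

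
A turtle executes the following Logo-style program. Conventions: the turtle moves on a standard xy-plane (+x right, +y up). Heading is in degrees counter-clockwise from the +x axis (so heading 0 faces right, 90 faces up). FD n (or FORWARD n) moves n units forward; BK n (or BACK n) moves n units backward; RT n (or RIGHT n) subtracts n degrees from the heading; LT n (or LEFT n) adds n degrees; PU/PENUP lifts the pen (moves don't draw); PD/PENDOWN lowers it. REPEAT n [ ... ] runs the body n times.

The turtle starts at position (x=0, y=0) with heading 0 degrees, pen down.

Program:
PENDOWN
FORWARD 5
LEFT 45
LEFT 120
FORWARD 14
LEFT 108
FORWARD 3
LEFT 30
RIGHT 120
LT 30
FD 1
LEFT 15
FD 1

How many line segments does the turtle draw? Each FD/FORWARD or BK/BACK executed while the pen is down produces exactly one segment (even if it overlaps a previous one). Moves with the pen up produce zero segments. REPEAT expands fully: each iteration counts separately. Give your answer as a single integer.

Executing turtle program step by step:
Start: pos=(0,0), heading=0, pen down
PD: pen down
FD 5: (0,0) -> (5,0) [heading=0, draw]
LT 45: heading 0 -> 45
LT 120: heading 45 -> 165
FD 14: (5,0) -> (-8.523,3.623) [heading=165, draw]
LT 108: heading 165 -> 273
FD 3: (-8.523,3.623) -> (-8.366,0.628) [heading=273, draw]
LT 30: heading 273 -> 303
RT 120: heading 303 -> 183
LT 30: heading 183 -> 213
FD 1: (-8.366,0.628) -> (-9.205,0.083) [heading=213, draw]
LT 15: heading 213 -> 228
FD 1: (-9.205,0.083) -> (-9.874,-0.66) [heading=228, draw]
Final: pos=(-9.874,-0.66), heading=228, 5 segment(s) drawn
Segments drawn: 5

Answer: 5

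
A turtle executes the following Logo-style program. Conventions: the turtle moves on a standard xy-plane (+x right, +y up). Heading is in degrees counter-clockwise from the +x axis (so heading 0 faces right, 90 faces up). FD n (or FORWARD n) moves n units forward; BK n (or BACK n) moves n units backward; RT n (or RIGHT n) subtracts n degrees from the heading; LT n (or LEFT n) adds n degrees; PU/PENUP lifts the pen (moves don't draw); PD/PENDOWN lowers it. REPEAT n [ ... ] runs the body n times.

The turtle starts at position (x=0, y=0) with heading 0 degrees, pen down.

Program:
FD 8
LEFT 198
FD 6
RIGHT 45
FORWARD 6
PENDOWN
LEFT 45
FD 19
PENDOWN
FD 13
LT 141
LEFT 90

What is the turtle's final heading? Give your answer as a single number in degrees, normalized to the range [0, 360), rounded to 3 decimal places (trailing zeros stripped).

Executing turtle program step by step:
Start: pos=(0,0), heading=0, pen down
FD 8: (0,0) -> (8,0) [heading=0, draw]
LT 198: heading 0 -> 198
FD 6: (8,0) -> (2.294,-1.854) [heading=198, draw]
RT 45: heading 198 -> 153
FD 6: (2.294,-1.854) -> (-3.052,0.87) [heading=153, draw]
PD: pen down
LT 45: heading 153 -> 198
FD 19: (-3.052,0.87) -> (-21.122,-5.001) [heading=198, draw]
PD: pen down
FD 13: (-21.122,-5.001) -> (-33.486,-9.019) [heading=198, draw]
LT 141: heading 198 -> 339
LT 90: heading 339 -> 69
Final: pos=(-33.486,-9.019), heading=69, 5 segment(s) drawn

Answer: 69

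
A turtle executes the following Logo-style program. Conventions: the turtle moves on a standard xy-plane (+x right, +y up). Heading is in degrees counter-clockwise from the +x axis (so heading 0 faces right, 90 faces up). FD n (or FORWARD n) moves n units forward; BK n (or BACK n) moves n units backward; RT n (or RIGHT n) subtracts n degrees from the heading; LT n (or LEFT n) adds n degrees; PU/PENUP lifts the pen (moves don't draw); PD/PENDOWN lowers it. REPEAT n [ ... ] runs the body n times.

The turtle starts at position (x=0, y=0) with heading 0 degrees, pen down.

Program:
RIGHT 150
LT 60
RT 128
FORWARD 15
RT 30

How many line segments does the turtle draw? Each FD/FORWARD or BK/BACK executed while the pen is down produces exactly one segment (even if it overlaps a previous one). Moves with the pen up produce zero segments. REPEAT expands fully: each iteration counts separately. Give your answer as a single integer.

Executing turtle program step by step:
Start: pos=(0,0), heading=0, pen down
RT 150: heading 0 -> 210
LT 60: heading 210 -> 270
RT 128: heading 270 -> 142
FD 15: (0,0) -> (-11.82,9.235) [heading=142, draw]
RT 30: heading 142 -> 112
Final: pos=(-11.82,9.235), heading=112, 1 segment(s) drawn
Segments drawn: 1

Answer: 1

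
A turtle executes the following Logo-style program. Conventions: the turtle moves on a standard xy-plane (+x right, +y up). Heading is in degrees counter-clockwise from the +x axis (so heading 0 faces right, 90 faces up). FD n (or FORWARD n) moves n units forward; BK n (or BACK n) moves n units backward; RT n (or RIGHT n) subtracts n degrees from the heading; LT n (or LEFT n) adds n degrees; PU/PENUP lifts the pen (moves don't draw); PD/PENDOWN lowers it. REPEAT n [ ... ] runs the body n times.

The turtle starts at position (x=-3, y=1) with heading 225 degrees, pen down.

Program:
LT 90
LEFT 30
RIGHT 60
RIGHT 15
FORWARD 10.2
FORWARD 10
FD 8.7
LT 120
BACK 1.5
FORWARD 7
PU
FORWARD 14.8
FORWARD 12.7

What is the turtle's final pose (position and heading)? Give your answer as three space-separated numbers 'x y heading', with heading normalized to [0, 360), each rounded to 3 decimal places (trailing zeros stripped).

Executing turtle program step by step:
Start: pos=(-3,1), heading=225, pen down
LT 90: heading 225 -> 315
LT 30: heading 315 -> 345
RT 60: heading 345 -> 285
RT 15: heading 285 -> 270
FD 10.2: (-3,1) -> (-3,-9.2) [heading=270, draw]
FD 10: (-3,-9.2) -> (-3,-19.2) [heading=270, draw]
FD 8.7: (-3,-19.2) -> (-3,-27.9) [heading=270, draw]
LT 120: heading 270 -> 30
BK 1.5: (-3,-27.9) -> (-4.299,-28.65) [heading=30, draw]
FD 7: (-4.299,-28.65) -> (1.763,-25.15) [heading=30, draw]
PU: pen up
FD 14.8: (1.763,-25.15) -> (14.58,-17.75) [heading=30, move]
FD 12.7: (14.58,-17.75) -> (25.579,-11.4) [heading=30, move]
Final: pos=(25.579,-11.4), heading=30, 5 segment(s) drawn

Answer: 25.579 -11.4 30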